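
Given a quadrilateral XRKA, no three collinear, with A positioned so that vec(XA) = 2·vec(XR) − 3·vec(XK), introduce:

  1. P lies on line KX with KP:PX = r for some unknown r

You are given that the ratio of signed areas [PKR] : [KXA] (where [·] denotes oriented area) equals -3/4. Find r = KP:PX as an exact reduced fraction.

Assign X = (0, 0), R = (1, 0), K = (0, 1), A = (2, -3) — the answer is frame-independent, so this choice is without loss of generality.
1. With KP:PX = r, write λ = r/(r+1) so P = K + λ·(X−K); P is affine-linear in λ
Every point depending on P is an affine combination of P and λ-independent points, so each such coordinate is linear in λ; the λ² term in each signed area is a multiple of (X−K)×(X−K) = 0, so 2·[PKR] and 2·[KXA] are each linear in λ. Evaluating at λ=0 and λ=1:
  2·[PKR] = −λ,   2·[KXA] = 2
So [PKR]:[KXA] = (−λ) / (2). Setting this equal to -3/4:
  −λ = -3/4·(2)  ⇒  λ = 3/2
Then r = λ/(1−λ) = (3/2)/(-1/2) = -3. Check: with r = -3, P = (0, -1/2) and [PKR]:[KXA] = -3/4 as required.

r = -3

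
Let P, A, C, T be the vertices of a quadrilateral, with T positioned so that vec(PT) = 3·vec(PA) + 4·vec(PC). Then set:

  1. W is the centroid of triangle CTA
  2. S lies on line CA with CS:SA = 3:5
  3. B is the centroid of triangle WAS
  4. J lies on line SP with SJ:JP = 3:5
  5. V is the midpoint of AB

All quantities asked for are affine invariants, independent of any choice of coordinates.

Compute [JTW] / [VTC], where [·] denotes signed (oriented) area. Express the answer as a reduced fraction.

Work in coordinates with P = (0, 0), A = (1, 0), C = (0, 1), T = (3, 4).
1. W is the centroid of triangle CTA ⇒ W = (4/3, 5/3)
2. S lies on line CA with CS:SA = 3:5 ⇒ S = (3/8, 5/8)
3. B is the centroid of triangle WAS ⇒ B = (65/72, 55/72)
4. J lies on line SP with SJ:JP = 3:5 ⇒ J = (15/64, 25/64)
5. V is the midpoint of AB ⇒ V = (137/144, 55/144)
2·[JTW] = -7/16, 2·[VTC] = 113/24
[JTW]:[VTC] = -7/16:113/24 = -21/226

[JTW]:[VTC] = -21/226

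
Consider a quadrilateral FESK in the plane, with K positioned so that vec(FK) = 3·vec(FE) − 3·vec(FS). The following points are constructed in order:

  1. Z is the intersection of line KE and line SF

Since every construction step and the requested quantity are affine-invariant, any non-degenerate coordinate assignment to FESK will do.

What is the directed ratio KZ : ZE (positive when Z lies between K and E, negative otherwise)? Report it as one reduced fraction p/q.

KZ:ZE = -3

Assign F = (0, 0), E = (1, 0), S = (0, 1), K = (3, -3) — the answer is frame-independent, so this choice is without loss of generality.
1. Z is the intersection of line KE and line SF ⇒ Z = (0, 3/2)
Z = K + t·(E−K) with t = 3/2, so KZ:ZE = t:(1−t) = 3/2:-1/2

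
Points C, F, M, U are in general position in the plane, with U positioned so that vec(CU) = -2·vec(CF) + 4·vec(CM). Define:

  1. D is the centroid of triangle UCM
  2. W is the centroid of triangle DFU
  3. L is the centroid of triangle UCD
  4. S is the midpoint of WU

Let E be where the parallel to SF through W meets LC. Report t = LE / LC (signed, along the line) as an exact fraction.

Assign C = (0, 0), F = (1, 0), M = (0, 1), U = (-2, 4) — the answer is frame-independent, so this choice is without loss of generality.
1. D is the centroid of triangle UCM ⇒ D = (-2/3, 5/3)
2. W is the centroid of triangle DFU ⇒ W = (-5/9, 17/9)
3. L is the centroid of triangle UCD ⇒ L = (-8/9, 17/9)
4. S is the midpoint of WU ⇒ S = (-23/18, 53/18)
through W parallel to SF: direction (41/18, -53/18); meets LC at E = (-128/91, 272/91)
E = L + t·(C−L) with t = -53/91

t = -53/91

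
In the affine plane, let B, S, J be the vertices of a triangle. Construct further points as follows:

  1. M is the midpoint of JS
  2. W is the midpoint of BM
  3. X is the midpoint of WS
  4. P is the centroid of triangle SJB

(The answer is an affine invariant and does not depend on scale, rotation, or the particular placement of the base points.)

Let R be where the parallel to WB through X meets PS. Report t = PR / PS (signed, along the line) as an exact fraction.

t = 1/2

Choose coordinates B = (0, 0), S = (1, 0), J = (0, 1).
1. M is the midpoint of JS ⇒ M = (1/2, 1/2)
2. W is the midpoint of BM ⇒ W = (1/4, 1/4)
3. X is the midpoint of WS ⇒ X = (5/8, 1/8)
4. P is the centroid of triangle SJB ⇒ P = (1/3, 1/3)
through X parallel to WB: direction (-1/4, -1/4); meets PS at R = (2/3, 1/6)
R = P + t·(S−P) with t = 1/2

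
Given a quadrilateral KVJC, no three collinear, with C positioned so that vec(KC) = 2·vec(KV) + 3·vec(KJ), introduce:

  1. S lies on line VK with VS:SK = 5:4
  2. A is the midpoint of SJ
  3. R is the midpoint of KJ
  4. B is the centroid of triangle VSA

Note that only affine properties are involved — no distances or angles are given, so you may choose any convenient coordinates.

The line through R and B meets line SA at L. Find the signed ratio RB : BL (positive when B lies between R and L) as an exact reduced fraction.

Choose coordinates K = (0, 0), V = (1, 0), J = (0, 1), C = (2, 3).
1. S lies on line VK with VS:SK = 5:4 ⇒ S = (4/9, 0)
2. A is the midpoint of SJ ⇒ A = (2/9, 1/2)
3. R is the midpoint of KJ ⇒ R = (0, 1/2)
4. B is the centroid of triangle VSA ⇒ B = (5/9, 1/6)
line RB meets SA at L = (10/33, 7/22)
B = R + t·(L−R) with t = 11/6, so RB:BL = 11/6:-5/6

RB:BL = -11/5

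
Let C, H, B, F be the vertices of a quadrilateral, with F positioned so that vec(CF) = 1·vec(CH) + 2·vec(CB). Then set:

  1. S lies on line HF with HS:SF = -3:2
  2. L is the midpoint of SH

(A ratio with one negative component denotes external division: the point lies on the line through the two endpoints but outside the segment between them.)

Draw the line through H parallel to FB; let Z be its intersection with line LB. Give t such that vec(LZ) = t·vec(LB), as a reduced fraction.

Set C = (0, 0), H = (1, 0), B = (0, 1), F = (1, 2); any affine frame gives the same invariant.
1. S lies on line HF with HS:SF = -3:2 ⇒ S = (1, 6)
2. L is the midpoint of SH ⇒ L = (1, 3)
through H parallel to FB: direction (-1, -1); meets LB at Z = (-2, -3)
Z = L + t·(B−L) with t = 3

t = 3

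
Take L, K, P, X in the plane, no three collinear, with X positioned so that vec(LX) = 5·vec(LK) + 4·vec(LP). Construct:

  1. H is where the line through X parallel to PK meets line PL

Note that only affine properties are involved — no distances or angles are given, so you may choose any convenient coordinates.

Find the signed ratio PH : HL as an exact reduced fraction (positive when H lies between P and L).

Choose coordinates L = (0, 0), K = (1, 0), P = (0, 1), X = (5, 4).
1. H is where the line through X parallel to PK meets line PL ⇒ H = (0, 9)
H = P + t·(L−P) with t = -8, so PH:HL = t:(1−t) = -8:9

PH:HL = -8/9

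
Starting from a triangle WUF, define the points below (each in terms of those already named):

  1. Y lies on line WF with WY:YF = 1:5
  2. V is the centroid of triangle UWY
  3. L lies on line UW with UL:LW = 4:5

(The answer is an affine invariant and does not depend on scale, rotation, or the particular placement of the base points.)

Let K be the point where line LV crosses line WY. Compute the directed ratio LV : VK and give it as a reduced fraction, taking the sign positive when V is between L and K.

Set W = (0, 0), U = (1, 0), F = (0, 1); any affine frame gives the same invariant.
1. Y lies on line WF with WY:YF = 1:5 ⇒ Y = (0, 1/6)
2. V is the centroid of triangle UWY ⇒ V = (1/3, 1/18)
3. L lies on line UW with UL:LW = 4:5 ⇒ L = (5/9, 0)
line LV meets WY at K = (0, 5/36)
V = L + t·(K−L) with t = 2/5, so LV:VK = 2/5:3/5

LV:VK = 2/3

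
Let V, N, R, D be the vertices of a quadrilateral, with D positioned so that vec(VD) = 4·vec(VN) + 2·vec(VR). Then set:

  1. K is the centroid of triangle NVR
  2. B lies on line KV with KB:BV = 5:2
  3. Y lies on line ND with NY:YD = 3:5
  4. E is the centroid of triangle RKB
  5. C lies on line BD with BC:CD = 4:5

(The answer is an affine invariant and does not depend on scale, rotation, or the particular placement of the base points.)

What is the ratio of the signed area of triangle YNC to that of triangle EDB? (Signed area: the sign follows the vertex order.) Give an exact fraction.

Choose coordinates V = (0, 0), N = (1, 0), R = (0, 1), D = (4, 2).
1. K is the centroid of triangle NVR ⇒ K = (1/3, 1/3)
2. B lies on line KV with KB:BV = 5:2 ⇒ B = (2/21, 2/21)
3. Y lies on line ND with NY:YD = 3:5 ⇒ Y = (17/8, 3/4)
4. E is the centroid of triangle RKB ⇒ E = (1/7, 10/21)
5. C lies on line BD with BC:CD = 4:5 ⇒ C = (346/189, 178/189)
2·[YNC] = -55/126, 2·[EDB] = -88/63
[YNC]:[EDB] = -55/126:-88/63 = 5/16

[YNC]:[EDB] = 5/16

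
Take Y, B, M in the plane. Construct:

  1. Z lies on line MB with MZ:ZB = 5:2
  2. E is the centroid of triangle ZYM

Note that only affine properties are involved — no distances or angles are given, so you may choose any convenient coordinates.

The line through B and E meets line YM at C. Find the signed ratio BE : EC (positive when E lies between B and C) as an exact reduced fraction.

BE:EC = 16/5

Choose coordinates Y = (0, 0), B = (1, 0), M = (0, 1).
1. Z lies on line MB with MZ:ZB = 5:2 ⇒ Z = (5/7, 2/7)
2. E is the centroid of triangle ZYM ⇒ E = (5/21, 3/7)
line BE meets YM at C = (0, 9/16)
E = B + t·(C−B) with t = 16/21, so BE:EC = 16/21:5/21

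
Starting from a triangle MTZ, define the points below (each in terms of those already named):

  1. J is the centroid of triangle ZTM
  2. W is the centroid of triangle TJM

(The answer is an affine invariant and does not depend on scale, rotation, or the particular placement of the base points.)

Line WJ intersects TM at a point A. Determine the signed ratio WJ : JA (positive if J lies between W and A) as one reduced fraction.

Work in coordinates with M = (0, 0), T = (1, 0), Z = (0, 1).
1. J is the centroid of triangle ZTM ⇒ J = (1/3, 1/3)
2. W is the centroid of triangle TJM ⇒ W = (4/9, 1/9)
line WJ meets TM at A = (1/2, 0)
J = W + t·(A−W) with t = -2, so WJ:JA = -2:3

WJ:JA = -2/3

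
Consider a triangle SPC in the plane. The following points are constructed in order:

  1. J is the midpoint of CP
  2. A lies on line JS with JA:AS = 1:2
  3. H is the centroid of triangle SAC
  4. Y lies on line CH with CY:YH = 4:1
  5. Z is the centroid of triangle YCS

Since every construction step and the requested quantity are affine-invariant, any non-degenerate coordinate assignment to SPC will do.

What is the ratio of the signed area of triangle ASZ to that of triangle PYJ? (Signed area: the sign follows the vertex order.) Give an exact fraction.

[ASZ]:[PYJ] = 11/12

Assign S = (0, 0), P = (1, 0), C = (0, 1) — the answer is frame-independent, so this choice is without loss of generality.
1. J is the midpoint of CP ⇒ J = (1/2, 1/2)
2. A lies on line JS with JA:AS = 1:2 ⇒ A = (1/3, 1/3)
3. H is the centroid of triangle SAC ⇒ H = (1/9, 4/9)
4. Y lies on line CH with CY:YH = 4:1 ⇒ Y = (4/45, 5/9)
5. Z is the centroid of triangle YCS ⇒ Z = (4/135, 14/27)
2·[ASZ] = -22/135, 2·[PYJ] = -8/45
[ASZ]:[PYJ] = -22/135:-8/45 = 11/12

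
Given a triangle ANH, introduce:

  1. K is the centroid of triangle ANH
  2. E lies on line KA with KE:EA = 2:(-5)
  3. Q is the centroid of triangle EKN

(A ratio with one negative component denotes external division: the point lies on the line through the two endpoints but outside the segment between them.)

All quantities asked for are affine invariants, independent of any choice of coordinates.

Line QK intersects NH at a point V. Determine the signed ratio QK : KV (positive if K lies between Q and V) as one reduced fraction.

QK:KV = -7/9

Set A = (0, 0), N = (1, 0), H = (0, 1); any affine frame gives the same invariant.
1. K is the centroid of triangle ANH ⇒ K = (1/3, 1/3)
2. E lies on line KA with KE:EA = 2:(-5) ⇒ E = (5/9, 5/9)
3. Q is the centroid of triangle EKN ⇒ Q = (17/27, 8/27)
line QK meets NH at V = (5/7, 2/7)
K = Q + t·(V−Q) with t = -7/2, so QK:KV = -7/2:9/2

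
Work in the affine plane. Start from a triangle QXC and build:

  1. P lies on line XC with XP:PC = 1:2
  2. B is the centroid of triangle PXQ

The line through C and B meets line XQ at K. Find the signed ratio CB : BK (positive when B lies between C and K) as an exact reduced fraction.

CB:BK = 8

Work in coordinates with Q = (0, 0), X = (1, 0), C = (0, 1).
1. P lies on line XC with XP:PC = 1:2 ⇒ P = (2/3, 1/3)
2. B is the centroid of triangle PXQ ⇒ B = (5/9, 1/9)
line CB meets XQ at K = (5/8, 0)
B = C + t·(K−C) with t = 8/9, so CB:BK = 8/9:1/9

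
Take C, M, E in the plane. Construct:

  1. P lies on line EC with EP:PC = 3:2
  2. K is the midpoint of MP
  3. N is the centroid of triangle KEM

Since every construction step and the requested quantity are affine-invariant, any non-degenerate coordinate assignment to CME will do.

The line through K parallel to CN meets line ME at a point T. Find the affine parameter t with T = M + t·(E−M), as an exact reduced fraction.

Choose coordinates C = (0, 0), M = (1, 0), E = (0, 1).
1. P lies on line EC with EP:PC = 3:2 ⇒ P = (0, 2/5)
2. K is the midpoint of MP ⇒ K = (1/2, 1/5)
3. N is the centroid of triangle KEM ⇒ N = (1/2, 2/5)
through K parallel to CN: direction (1/2, 2/5); meets ME at T = (2/3, 1/3)
T = M + t·(E−M) with t = 1/3

t = 1/3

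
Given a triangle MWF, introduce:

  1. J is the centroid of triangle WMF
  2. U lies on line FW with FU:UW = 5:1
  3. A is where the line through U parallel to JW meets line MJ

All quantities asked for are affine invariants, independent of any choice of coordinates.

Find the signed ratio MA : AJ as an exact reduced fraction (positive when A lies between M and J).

Work in coordinates with M = (0, 0), W = (1, 0), F = (0, 1).
1. J is the centroid of triangle WMF ⇒ J = (1/3, 1/3)
2. U lies on line FW with FU:UW = 5:1 ⇒ U = (5/6, 1/6)
3. A is where the line through U parallel to JW meets line MJ ⇒ A = (7/18, 7/18)
A = M + t·(J−M) with t = 7/6, so MA:AJ = t:(1−t) = 7/6:-1/6

MA:AJ = -7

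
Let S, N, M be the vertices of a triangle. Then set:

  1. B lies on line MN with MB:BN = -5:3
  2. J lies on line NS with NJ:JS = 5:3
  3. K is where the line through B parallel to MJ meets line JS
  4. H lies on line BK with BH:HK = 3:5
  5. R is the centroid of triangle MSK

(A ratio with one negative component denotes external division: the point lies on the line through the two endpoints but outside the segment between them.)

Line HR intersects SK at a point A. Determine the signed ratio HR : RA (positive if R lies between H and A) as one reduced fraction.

HR:RA = -61/16

Set S = (0, 0), N = (1, 0), M = (0, 1); any affine frame gives the same invariant.
1. B lies on line MN with MB:BN = -5:3 ⇒ B = (5/2, -3/2)
2. J lies on line NS with NJ:JS = 5:3 ⇒ J = (3/8, 0)
3. K is where the line through B parallel to MJ meets line JS ⇒ K = (31/16, 0)
4. H lies on line BK with BH:HK = 3:5 ⇒ H = (293/128, -15/16)
5. R is the centroid of triangle MSK ⇒ R = (31/48, 1/3)
line HR meets SK at A = (1051/976, 0)
R = H + t·(A−H) with t = 61/45, so HR:RA = 61/45:-16/45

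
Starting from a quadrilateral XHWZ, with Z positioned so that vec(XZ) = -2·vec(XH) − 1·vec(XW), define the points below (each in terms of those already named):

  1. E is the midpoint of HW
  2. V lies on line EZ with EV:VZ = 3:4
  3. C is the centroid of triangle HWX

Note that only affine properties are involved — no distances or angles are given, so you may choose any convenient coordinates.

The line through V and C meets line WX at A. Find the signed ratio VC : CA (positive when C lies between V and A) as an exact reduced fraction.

Assign X = (0, 0), H = (1, 0), W = (0, 1), Z = (-2, -1) — the answer is frame-independent, so this choice is without loss of generality.
1. E is the midpoint of HW ⇒ E = (1/2, 1/2)
2. V lies on line EZ with EV:VZ = 3:4 ⇒ V = (-4/7, -1/7)
3. C is the centroid of triangle HWX ⇒ C = (1/3, 1/3)
line VC meets WX at A = (0, 3/19)
C = V + t·(A−V) with t = 19/12, so VC:CA = 19/12:-7/12

VC:CA = -19/7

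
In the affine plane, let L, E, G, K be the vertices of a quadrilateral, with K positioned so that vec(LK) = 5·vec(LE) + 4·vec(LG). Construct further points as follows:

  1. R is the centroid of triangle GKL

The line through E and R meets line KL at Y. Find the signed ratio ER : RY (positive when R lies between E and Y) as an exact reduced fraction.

ER:RY = -17/5

Assign L = (0, 0), E = (1, 0), G = (0, 1), K = (5, 4) — the answer is frame-independent, so this choice is without loss of generality.
1. R is the centroid of triangle GKL ⇒ R = (5/3, 5/3)
line ER meets KL at Y = (25/17, 20/17)
R = E + t·(Y−E) with t = 17/12, so ER:RY = 17/12:-5/12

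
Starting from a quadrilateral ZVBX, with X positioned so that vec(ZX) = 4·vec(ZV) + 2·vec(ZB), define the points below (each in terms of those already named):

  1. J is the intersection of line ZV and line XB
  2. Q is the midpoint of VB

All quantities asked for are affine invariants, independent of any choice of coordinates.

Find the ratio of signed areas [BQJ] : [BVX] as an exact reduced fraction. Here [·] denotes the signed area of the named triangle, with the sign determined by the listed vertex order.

Assign Z = (0, 0), V = (1, 0), B = (0, 1), X = (4, 2) — the answer is frame-independent, so this choice is without loss of generality.
1. J is the intersection of line ZV and line XB ⇒ J = (-4, 0)
2. Q is the midpoint of VB ⇒ Q = (1/2, 1/2)
2·[BQJ] = -5/2, 2·[BVX] = 5
[BQJ]:[BVX] = -5/2:5 = -1/2

[BQJ]:[BVX] = -1/2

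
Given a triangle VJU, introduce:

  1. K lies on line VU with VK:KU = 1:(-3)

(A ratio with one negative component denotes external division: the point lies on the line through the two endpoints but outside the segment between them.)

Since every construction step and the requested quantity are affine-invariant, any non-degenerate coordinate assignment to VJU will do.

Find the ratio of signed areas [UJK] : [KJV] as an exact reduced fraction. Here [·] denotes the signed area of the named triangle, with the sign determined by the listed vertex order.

Choose coordinates V = (0, 0), J = (1, 0), U = (0, 1).
1. K lies on line VU with VK:KU = 1:(-3) ⇒ K = (0, -1/2)
2·[UJK] = -3/2, 2·[KJV] = 1/2
[UJK]:[KJV] = -3/2:1/2 = -3

[UJK]:[KJV] = -3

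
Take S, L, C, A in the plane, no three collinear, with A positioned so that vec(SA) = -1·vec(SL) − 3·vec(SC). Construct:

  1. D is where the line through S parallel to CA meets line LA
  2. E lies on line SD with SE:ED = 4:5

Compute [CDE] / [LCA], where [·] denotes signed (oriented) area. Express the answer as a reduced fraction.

Set S = (0, 0), L = (1, 0), C = (0, 1), A = (-1, -3); any affine frame gives the same invariant.
1. D is where the line through S parallel to CA meets line LA ⇒ D = (-3/5, -12/5)
2. E lies on line SD with SE:ED = 4:5 ⇒ E = (-4/15, -16/15)
2·[CDE] = 1/3, 2·[LCA] = 5
[CDE]:[LCA] = 1/3:5 = 1/15

[CDE]:[LCA] = 1/15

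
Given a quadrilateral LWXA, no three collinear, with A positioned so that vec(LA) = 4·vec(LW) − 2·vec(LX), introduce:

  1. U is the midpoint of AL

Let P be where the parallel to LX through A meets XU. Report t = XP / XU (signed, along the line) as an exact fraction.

Set L = (0, 0), W = (1, 0), X = (0, 1), A = (4, -2); any affine frame gives the same invariant.
1. U is the midpoint of AL ⇒ U = (2, -1)
through A parallel to LX: direction (0, 1); meets XU at P = (4, -3)
P = X + t·(U−X) with t = 2

t = 2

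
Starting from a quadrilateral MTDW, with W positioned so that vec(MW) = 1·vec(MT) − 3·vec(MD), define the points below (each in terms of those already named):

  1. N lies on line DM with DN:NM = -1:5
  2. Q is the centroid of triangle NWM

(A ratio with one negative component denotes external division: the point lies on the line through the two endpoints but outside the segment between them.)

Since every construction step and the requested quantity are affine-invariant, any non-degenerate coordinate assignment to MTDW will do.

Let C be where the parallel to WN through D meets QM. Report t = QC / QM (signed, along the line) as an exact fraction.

t = -1/5

Assign M = (0, 0), T = (1, 0), D = (0, 1), W = (1, -3) — the answer is frame-independent, so this choice is without loss of generality.
1. N lies on line DM with DN:NM = -1:5 ⇒ N = (0, 5/4)
2. Q is the centroid of triangle NWM ⇒ Q = (1/3, -7/12)
through D parallel to WN: direction (-1, 17/4); meets QM at C = (2/5, -7/10)
C = Q + t·(M−Q) with t = -1/5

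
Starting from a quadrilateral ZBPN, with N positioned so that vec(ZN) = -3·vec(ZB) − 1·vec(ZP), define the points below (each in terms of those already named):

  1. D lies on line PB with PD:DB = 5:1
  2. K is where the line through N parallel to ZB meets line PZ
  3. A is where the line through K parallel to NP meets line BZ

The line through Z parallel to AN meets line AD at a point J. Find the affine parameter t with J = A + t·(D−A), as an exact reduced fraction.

Work in coordinates with Z = (0, 0), B = (1, 0), P = (0, 1), N = (-3, -1).
1. D lies on line PB with PD:DB = 5:1 ⇒ D = (5/6, 1/6)
2. K is where the line through N parallel to ZB meets line PZ ⇒ K = (0, -1)
3. A is where the line through K parallel to NP meets line BZ ⇒ A = (3/2, 0)
through Z parallel to AN: direction (-9/2, -1); meets AD at J = (27/34, 3/17)
J = A + t·(D−A) with t = 18/17

t = 18/17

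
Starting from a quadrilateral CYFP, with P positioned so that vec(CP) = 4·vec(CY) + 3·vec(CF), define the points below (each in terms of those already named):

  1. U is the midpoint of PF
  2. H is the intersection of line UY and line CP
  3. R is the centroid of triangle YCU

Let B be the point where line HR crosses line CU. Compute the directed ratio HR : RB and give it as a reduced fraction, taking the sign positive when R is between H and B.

HR:RB = 1/5

Assign C = (0, 0), Y = (1, 0), F = (0, 1), P = (4, 3) — the answer is frame-independent, so this choice is without loss of generality.
1. U is the midpoint of PF ⇒ U = (2, 2)
2. H is the intersection of line UY and line CP ⇒ H = (8/5, 6/5)
3. R is the centroid of triangle YCU ⇒ R = (1, 2/3)
line HR meets CU at B = (-2, -2)
R = H + t·(B−H) with t = 1/6, so HR:RB = 1/6:5/6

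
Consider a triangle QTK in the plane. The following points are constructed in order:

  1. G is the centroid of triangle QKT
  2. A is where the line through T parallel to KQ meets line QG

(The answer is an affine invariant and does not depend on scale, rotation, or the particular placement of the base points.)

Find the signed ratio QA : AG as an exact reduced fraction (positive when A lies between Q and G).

QA:AG = -3/2

Assign Q = (0, 0), T = (1, 0), K = (0, 1) — the answer is frame-independent, so this choice is without loss of generality.
1. G is the centroid of triangle QKT ⇒ G = (1/3, 1/3)
2. A is where the line through T parallel to KQ meets line QG ⇒ A = (1, 1)
A = Q + t·(G−Q) with t = 3, so QA:AG = t:(1−t) = 3:-2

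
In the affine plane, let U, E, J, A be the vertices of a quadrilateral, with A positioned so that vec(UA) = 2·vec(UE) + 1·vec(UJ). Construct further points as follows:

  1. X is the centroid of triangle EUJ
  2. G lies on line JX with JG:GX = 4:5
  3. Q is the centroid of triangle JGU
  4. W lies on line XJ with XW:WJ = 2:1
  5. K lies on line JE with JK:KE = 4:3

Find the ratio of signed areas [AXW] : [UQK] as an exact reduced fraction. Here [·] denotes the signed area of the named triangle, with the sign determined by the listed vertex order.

[AXW]:[UQK] = 126/43

Choose coordinates U = (0, 0), E = (1, 0), J = (0, 1), A = (2, 1).
1. X is the centroid of triangle EUJ ⇒ X = (1/3, 1/3)
2. G lies on line JX with JG:GX = 4:5 ⇒ G = (4/27, 19/27)
3. Q is the centroid of triangle JGU ⇒ Q = (4/81, 46/81)
4. W lies on line XJ with XW:WJ = 2:1 ⇒ W = (1/9, 7/9)
5. K lies on line JE with JK:KE = 4:3 ⇒ K = (4/7, 3/7)
2·[AXW] = -8/9, 2·[UQK] = -172/567
[AXW]:[UQK] = -8/9:-172/567 = 126/43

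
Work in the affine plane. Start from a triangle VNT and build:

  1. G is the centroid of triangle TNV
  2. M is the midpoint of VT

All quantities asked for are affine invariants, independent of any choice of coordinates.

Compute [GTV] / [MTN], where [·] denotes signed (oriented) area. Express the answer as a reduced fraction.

Work in coordinates with V = (0, 0), N = (1, 0), T = (0, 1).
1. G is the centroid of triangle TNV ⇒ G = (1/3, 1/3)
2. M is the midpoint of VT ⇒ M = (0, 1/2)
2·[GTV] = 1/3, 2·[MTN] = -1/2
[GTV]:[MTN] = 1/3:-1/2 = -2/3

[GTV]:[MTN] = -2/3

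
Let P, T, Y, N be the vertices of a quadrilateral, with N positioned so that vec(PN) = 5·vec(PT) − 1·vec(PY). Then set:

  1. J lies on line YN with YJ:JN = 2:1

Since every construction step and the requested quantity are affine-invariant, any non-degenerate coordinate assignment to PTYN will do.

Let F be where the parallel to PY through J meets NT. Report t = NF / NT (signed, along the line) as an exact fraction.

t = 5/12

Assign P = (0, 0), T = (1, 0), Y = (0, 1), N = (5, -1) — the answer is frame-independent, so this choice is without loss of generality.
1. J lies on line YN with YJ:JN = 2:1 ⇒ J = (10/3, -1/3)
through J parallel to PY: direction (0, 1); meets NT at F = (10/3, -7/12)
F = N + t·(T−N) with t = 5/12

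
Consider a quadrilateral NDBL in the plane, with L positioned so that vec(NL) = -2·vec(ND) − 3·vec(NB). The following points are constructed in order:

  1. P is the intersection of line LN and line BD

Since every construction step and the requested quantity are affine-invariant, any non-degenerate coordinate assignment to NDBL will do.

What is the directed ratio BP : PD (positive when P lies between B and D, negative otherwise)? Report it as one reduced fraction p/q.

BP:PD = 2/3

Set N = (0, 0), D = (1, 0), B = (0, 1), L = (-2, -3); any affine frame gives the same invariant.
1. P is the intersection of line LN and line BD ⇒ P = (2/5, 3/5)
P = B + t·(D−B) with t = 2/5, so BP:PD = t:(1−t) = 2/5:3/5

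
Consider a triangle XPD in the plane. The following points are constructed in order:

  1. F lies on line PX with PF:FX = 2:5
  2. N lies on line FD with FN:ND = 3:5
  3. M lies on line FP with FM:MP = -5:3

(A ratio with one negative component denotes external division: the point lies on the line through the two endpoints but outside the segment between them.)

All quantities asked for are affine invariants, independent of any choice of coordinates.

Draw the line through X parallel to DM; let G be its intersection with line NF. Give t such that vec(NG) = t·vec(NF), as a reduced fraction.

t = 11/3

Work in coordinates with X = (0, 0), P = (1, 0), D = (0, 1).
1. F lies on line PX with PF:FX = 2:5 ⇒ F = (5/7, 0)
2. N lies on line FD with FN:ND = 3:5 ⇒ N = (25/56, 3/8)
3. M lies on line FP with FM:MP = -5:3 ⇒ M = (10/7, 0)
through X parallel to DM: direction (10/7, -1); meets NF at G = (10/7, -1)
G = N + t·(F−N) with t = 11/3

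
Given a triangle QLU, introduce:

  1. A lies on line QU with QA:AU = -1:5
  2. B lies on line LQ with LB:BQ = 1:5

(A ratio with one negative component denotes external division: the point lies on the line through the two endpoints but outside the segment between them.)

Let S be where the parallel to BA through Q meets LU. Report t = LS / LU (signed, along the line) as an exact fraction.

t = 3/13

Assign Q = (0, 0), L = (1, 0), U = (0, 1) — the answer is frame-independent, so this choice is without loss of generality.
1. A lies on line QU with QA:AU = -1:5 ⇒ A = (0, -1/4)
2. B lies on line LQ with LB:BQ = 1:5 ⇒ B = (5/6, 0)
through Q parallel to BA: direction (-5/6, -1/4); meets LU at S = (10/13, 3/13)
S = L + t·(U−L) with t = 3/13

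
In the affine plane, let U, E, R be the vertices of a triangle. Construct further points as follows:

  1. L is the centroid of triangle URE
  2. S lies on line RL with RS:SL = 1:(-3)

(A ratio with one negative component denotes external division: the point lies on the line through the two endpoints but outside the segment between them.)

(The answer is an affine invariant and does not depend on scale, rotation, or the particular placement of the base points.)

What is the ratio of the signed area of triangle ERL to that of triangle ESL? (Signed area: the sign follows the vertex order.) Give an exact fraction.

[ERL]:[ESL] = 2/3

Assign U = (0, 0), E = (1, 0), R = (0, 1) — the answer is frame-independent, so this choice is without loss of generality.
1. L is the centroid of triangle URE ⇒ L = (1/3, 1/3)
2. S lies on line RL with RS:SL = 1:(-3) ⇒ S = (-1/6, 4/3)
2·[ERL] = 1/3, 2·[ESL] = 1/2
[ERL]:[ESL] = 1/3:1/2 = 2/3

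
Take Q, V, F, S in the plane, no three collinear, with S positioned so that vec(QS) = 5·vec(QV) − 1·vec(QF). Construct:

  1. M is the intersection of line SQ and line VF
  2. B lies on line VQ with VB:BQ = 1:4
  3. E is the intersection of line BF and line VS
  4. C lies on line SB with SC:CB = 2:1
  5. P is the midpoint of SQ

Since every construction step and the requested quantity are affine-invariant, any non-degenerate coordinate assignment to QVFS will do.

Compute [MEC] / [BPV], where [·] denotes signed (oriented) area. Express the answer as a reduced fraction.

[MEC]:[BPV] = -245/96

Set Q = (0, 0), V = (1, 0), F = (0, 1), S = (5, -1); any affine frame gives the same invariant.
1. M is the intersection of line SQ and line VF ⇒ M = (5/4, -1/4)
2. B lies on line VQ with VB:BQ = 1:4 ⇒ B = (4/5, 0)
3. E is the intersection of line BF and line VS ⇒ E = (3/4, 1/16)
4. C lies on line SB with SC:CB = 2:1 ⇒ C = (11/5, -1/3)
5. P is the midpoint of SQ ⇒ P = (5/2, -1/2)
2·[MEC] = -49/192, 2·[BPV] = 1/10
[MEC]:[BPV] = -49/192:1/10 = -245/96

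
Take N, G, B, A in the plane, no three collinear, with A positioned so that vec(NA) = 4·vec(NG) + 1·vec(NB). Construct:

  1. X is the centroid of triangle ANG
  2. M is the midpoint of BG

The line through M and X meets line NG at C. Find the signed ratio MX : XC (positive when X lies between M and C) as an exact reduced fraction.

Assign N = (0, 0), G = (1, 0), B = (0, 1), A = (4, 1) — the answer is frame-independent, so this choice is without loss of generality.
1. X is the centroid of triangle ANG ⇒ X = (5/3, 1/3)
2. M is the midpoint of BG ⇒ M = (1/2, 1/2)
line MX meets NG at C = (4, 0)
X = M + t·(C−M) with t = 1/3, so MX:XC = 1/3:2/3

MX:XC = 1/2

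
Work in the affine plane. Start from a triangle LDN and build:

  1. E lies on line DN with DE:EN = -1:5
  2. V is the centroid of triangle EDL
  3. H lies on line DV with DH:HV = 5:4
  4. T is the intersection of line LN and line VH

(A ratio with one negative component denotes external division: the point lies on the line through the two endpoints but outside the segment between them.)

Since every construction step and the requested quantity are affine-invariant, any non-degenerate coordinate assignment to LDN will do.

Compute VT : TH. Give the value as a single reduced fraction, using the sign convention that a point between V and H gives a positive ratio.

VT:TH = -27/31

Work in coordinates with L = (0, 0), D = (1, 0), N = (0, 1).
1. E lies on line DN with DE:EN = -1:5 ⇒ E = (5/4, -1/4)
2. V is the centroid of triangle EDL ⇒ V = (3/4, -1/12)
3. H lies on line DV with DH:HV = 5:4 ⇒ H = (31/36, -5/108)
4. T is the intersection of line LN and line VH ⇒ T = (0, -1/3)
T = V + t·(H−V) with t = -27/4, so VT:TH = t:(1−t) = -27/4:31/4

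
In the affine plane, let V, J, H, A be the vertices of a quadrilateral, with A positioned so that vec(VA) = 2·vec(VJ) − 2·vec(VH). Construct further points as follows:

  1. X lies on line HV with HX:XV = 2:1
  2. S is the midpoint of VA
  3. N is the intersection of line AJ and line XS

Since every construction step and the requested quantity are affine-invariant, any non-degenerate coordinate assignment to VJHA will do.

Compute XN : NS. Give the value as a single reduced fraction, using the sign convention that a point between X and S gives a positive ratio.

XN:NS = -5/3

Assign V = (0, 0), J = (1, 0), H = (0, 1), A = (2, -2) — the answer is frame-independent, so this choice is without loss of generality.
1. X lies on line HV with HX:XV = 2:1 ⇒ X = (0, 1/3)
2. S is the midpoint of VA ⇒ S = (1, -1)
3. N is the intersection of line AJ and line XS ⇒ N = (5/2, -3)
N = X + t·(S−X) with t = 5/2, so XN:NS = t:(1−t) = 5/2:-3/2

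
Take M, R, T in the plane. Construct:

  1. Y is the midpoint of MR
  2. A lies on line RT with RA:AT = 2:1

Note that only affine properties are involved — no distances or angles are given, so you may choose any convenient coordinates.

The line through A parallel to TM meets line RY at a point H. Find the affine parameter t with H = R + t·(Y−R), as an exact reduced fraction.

t = 4/3

Work in coordinates with M = (0, 0), R = (1, 0), T = (0, 1).
1. Y is the midpoint of MR ⇒ Y = (1/2, 0)
2. A lies on line RT with RA:AT = 2:1 ⇒ A = (1/3, 2/3)
through A parallel to TM: direction (0, -1); meets RY at H = (1/3, 0)
H = R + t·(Y−R) with t = 4/3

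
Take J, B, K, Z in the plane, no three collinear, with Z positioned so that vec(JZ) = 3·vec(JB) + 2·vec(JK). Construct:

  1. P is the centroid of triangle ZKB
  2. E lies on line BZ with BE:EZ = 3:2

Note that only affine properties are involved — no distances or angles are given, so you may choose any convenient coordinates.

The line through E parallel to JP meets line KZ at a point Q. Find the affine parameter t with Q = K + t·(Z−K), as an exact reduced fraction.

t = 29/25

Assign J = (0, 0), B = (1, 0), K = (0, 1), Z = (3, 2) — the answer is frame-independent, so this choice is without loss of generality.
1. P is the centroid of triangle ZKB ⇒ P = (4/3, 1)
2. E lies on line BZ with BE:EZ = 3:2 ⇒ E = (11/5, 6/5)
through E parallel to JP: direction (4/3, 1); meets KZ at Q = (87/25, 54/25)
Q = K + t·(Z−K) with t = 29/25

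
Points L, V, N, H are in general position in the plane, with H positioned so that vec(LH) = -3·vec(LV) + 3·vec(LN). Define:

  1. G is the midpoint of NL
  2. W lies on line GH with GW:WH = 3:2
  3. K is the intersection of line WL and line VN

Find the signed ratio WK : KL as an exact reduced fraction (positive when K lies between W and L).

Work in coordinates with L = (0, 0), V = (1, 0), N = (0, 1), H = (-3, 3).
1. G is the midpoint of NL ⇒ G = (0, 1/2)
2. W lies on line GH with GW:WH = 3:2 ⇒ W = (-9/5, 2)
3. K is the intersection of line WL and line VN ⇒ K = (-9, 10)
K = W + t·(L−W) with t = -4, so WK:KL = t:(1−t) = -4:5

WK:KL = -4/5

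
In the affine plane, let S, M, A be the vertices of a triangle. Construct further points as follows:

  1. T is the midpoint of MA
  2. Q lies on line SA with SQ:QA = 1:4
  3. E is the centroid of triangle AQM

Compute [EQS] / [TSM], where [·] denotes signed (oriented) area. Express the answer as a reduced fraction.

[EQS]:[TSM] = 2/15

Assign S = (0, 0), M = (1, 0), A = (0, 1) — the answer is frame-independent, so this choice is without loss of generality.
1. T is the midpoint of MA ⇒ T = (1/2, 1/2)
2. Q lies on line SA with SQ:QA = 1:4 ⇒ Q = (0, 1/5)
3. E is the centroid of triangle AQM ⇒ E = (1/3, 2/5)
2·[EQS] = 1/15, 2·[TSM] = 1/2
[EQS]:[TSM] = 1/15:1/2 = 2/15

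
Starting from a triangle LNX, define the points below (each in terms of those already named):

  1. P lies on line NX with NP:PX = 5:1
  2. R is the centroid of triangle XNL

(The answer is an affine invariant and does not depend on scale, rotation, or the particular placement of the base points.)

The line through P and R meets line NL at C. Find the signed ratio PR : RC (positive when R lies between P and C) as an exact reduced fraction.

Assign L = (0, 0), N = (1, 0), X = (0, 1) — the answer is frame-independent, so this choice is without loss of generality.
1. P lies on line NX with NP:PX = 5:1 ⇒ P = (1/6, 5/6)
2. R is the centroid of triangle XNL ⇒ R = (1/3, 1/3)
line PR meets NL at C = (4/9, 0)
R = P + t·(C−P) with t = 3/5, so PR:RC = 3/5:2/5

PR:RC = 3/2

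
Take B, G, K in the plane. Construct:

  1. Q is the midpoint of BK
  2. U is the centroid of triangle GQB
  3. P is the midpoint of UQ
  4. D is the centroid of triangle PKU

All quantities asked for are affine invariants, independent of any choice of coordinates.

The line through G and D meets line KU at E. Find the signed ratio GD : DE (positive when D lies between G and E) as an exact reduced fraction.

Work in coordinates with B = (0, 0), G = (1, 0), K = (0, 1).
1. Q is the midpoint of BK ⇒ Q = (0, 1/2)
2. U is the centroid of triangle GQB ⇒ U = (1/3, 1/6)
3. P is the midpoint of UQ ⇒ P = (1/6, 1/3)
4. D is the centroid of triangle PKU ⇒ D = (1/6, 1/2)
line GD meets KU at E = (4/19, 9/19)
D = G + t·(E−G) with t = 19/18, so GD:DE = 19/18:-1/18

GD:DE = -19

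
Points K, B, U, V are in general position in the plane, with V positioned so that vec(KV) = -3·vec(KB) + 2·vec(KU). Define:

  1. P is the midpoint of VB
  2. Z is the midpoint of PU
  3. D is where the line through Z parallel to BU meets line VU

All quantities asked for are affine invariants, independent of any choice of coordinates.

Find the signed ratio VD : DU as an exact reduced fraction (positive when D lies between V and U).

Choose coordinates K = (0, 0), B = (1, 0), U = (0, 1), V = (-3, 2).
1. P is the midpoint of VB ⇒ P = (-1, 1)
2. Z is the midpoint of PU ⇒ Z = (-1/2, 1)
3. D is where the line through Z parallel to BU meets line VU ⇒ D = (-3/4, 5/4)
D = V + t·(U−V) with t = 3/4, so VD:DU = t:(1−t) = 3/4:1/4

VD:DU = 3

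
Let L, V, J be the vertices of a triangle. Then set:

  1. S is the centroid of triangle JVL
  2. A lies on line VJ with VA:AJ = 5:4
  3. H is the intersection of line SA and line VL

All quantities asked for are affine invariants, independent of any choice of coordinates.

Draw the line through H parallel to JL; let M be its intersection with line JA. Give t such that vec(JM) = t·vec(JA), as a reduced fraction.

Work in coordinates with L = (0, 0), V = (1, 0), J = (0, 1).
1. S is the centroid of triangle JVL ⇒ S = (1/3, 1/3)
2. A lies on line VJ with VA:AJ = 5:4 ⇒ A = (4/9, 5/9)
3. H is the intersection of line SA and line VL ⇒ H = (1/6, 0)
through H parallel to JL: direction (0, -1); meets JA at M = (1/6, 5/6)
M = J + t·(A−J) with t = 3/8

t = 3/8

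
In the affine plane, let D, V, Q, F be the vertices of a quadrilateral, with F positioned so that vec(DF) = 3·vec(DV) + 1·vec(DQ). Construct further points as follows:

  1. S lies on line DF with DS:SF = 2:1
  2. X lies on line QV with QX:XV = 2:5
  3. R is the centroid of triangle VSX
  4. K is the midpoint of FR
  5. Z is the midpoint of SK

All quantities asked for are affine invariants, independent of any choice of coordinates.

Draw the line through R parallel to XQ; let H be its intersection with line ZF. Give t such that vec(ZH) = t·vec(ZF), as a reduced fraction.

Assign D = (0, 0), V = (1, 0), Q = (0, 1), F = (3, 1) — the answer is frame-independent, so this choice is without loss of generality.
1. S lies on line DF with DS:SF = 2:1 ⇒ S = (2, 2/3)
2. X lies on line QV with QX:XV = 2:5 ⇒ X = (2/7, 5/7)
3. R is the centroid of triangle VSX ⇒ R = (23/21, 29/63)
4. K is the midpoint of FR ⇒ K = (43/21, 46/63)
5. Z is the midpoint of SK ⇒ Z = (85/42, 44/63)
through R parallel to XQ: direction (-2/7, 2/7); meets ZF at H = (547/483, 613/1449)
H = Z + t·(F−Z) with t = -21/23

t = -21/23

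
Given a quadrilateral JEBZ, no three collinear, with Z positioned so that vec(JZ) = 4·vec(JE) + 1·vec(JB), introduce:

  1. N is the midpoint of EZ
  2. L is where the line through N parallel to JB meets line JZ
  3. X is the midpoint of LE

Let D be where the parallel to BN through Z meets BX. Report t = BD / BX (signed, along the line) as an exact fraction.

t = -64/27

Set J = (0, 0), E = (1, 0), B = (0, 1), Z = (4, 1); any affine frame gives the same invariant.
1. N is the midpoint of EZ ⇒ N = (5/2, 1/2)
2. L is where the line through N parallel to JB meets line JZ ⇒ L = (5/2, 5/8)
3. X is the midpoint of LE ⇒ X = (7/4, 5/16)
through Z parallel to BN: direction (5/2, -1/2); meets BX at D = (-112/27, 71/27)
D = B + t·(X−B) with t = -64/27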